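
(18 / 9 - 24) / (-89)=22/89 = 0.25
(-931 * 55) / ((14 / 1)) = -7315/2 = -3657.50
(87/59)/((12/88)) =638/59 = 10.81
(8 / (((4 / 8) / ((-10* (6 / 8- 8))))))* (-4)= -4640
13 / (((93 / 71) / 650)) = 599950/93 = 6451.08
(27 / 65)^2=729/4225 = 0.17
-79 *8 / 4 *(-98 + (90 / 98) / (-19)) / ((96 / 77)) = 79324927/6384 = 12425.58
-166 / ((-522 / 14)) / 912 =581/119016 = 0.00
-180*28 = -5040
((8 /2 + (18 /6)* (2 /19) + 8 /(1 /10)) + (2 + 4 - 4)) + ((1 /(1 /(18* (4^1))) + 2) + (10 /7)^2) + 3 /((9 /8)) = 460910/2793 = 165.02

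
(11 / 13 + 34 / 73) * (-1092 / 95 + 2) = -12.46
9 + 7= 16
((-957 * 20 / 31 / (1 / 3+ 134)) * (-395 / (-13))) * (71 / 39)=-254.24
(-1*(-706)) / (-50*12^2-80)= -353/3640 = -0.10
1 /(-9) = -1/9 = -0.11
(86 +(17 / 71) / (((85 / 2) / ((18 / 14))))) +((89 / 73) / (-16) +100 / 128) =503361403/5804960 = 86.71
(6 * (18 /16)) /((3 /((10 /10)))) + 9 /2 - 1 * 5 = 7/4 = 1.75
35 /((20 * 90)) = 7/360 = 0.02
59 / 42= 1.40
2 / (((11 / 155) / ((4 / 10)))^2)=63.54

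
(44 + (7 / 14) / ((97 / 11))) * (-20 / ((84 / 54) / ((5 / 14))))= -274725/1358 = -202.30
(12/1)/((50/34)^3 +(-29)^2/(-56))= -1100512/1085611 = -1.01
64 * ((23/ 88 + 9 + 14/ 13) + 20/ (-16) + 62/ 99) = 800168/1287 = 621.73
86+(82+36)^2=14010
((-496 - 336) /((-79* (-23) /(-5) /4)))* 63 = 1048320/1817 = 576.95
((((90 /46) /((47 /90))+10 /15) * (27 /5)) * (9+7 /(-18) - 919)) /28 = -4188049/5405 = -774.85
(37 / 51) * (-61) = -2257/51 = -44.25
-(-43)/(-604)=-43/604 = -0.07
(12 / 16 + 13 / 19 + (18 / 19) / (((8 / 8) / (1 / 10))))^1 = 581/380 = 1.53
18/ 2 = 9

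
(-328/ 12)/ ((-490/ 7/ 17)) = 6.64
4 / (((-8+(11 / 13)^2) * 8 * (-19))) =169/46778 = 0.00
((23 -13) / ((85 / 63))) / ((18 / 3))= 21/17 = 1.24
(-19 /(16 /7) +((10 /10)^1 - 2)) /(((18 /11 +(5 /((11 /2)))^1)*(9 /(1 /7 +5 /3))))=-31141/42336 = -0.74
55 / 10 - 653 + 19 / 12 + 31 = -7379/12 = -614.92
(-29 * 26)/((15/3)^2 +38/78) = -14703/497 = -29.58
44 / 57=0.77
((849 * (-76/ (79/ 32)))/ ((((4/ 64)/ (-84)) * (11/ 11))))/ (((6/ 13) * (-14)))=-429471744/79 = -5436351.19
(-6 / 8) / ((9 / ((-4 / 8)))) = 1/24 = 0.04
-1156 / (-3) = 1156/3 = 385.33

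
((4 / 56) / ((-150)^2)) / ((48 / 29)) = 29/15120000 = 0.00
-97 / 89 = -1.09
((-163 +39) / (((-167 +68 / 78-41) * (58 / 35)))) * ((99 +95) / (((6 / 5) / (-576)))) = -562910400/16733 = -33640.73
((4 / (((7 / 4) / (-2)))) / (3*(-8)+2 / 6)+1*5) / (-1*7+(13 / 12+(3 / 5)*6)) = -154860/69083 = -2.24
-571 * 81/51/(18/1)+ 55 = 4.62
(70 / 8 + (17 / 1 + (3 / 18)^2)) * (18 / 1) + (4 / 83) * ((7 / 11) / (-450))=95317186/205425 = 464.00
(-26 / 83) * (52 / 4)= -338/83 = -4.07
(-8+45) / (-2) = -37/2 = -18.50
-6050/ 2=-3025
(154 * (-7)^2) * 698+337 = 5267445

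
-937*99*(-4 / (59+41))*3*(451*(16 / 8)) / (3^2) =27890742/25 = 1115629.68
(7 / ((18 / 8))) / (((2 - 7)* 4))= -0.16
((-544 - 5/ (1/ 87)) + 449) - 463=-993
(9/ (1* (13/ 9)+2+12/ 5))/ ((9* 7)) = 45/1841 = 0.02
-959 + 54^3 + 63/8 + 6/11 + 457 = 156970.42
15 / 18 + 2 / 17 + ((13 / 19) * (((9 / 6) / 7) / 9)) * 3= 6782/6783 = 1.00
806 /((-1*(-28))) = 403/14 = 28.79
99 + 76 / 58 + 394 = 14335/29 = 494.31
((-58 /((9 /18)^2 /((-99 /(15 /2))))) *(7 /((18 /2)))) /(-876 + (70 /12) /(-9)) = -643104/236695 = -2.72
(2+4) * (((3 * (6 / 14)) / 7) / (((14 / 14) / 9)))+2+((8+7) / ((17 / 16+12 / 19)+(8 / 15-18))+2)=45699886/3524227 = 12.97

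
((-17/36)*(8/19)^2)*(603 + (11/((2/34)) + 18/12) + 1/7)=-1507288/22743 = -66.27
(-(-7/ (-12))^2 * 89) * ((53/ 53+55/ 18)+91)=-7461671/2592 = -2878.73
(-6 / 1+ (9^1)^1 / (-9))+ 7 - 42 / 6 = -7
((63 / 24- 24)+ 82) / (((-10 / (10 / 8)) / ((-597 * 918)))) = 132901155/32 = 4153161.09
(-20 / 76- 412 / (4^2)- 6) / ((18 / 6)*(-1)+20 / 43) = 104619/8284 = 12.63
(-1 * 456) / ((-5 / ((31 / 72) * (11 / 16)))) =6479/240 = 27.00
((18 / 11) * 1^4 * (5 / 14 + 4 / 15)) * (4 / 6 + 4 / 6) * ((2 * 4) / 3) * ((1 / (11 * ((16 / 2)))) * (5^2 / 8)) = 655/5082 = 0.13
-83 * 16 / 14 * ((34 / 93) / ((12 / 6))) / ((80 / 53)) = -74783/6510 = -11.49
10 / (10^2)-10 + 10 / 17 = -1583/170 = -9.31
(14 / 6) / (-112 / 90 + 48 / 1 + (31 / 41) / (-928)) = 3995040/80051597 = 0.05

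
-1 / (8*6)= -1/48 = -0.02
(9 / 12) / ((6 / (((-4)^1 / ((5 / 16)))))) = -8/5 = -1.60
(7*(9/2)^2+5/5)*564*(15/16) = 1207665/16 = 75479.06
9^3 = 729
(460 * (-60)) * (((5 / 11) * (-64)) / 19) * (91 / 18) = 133952000/627 = 213639.55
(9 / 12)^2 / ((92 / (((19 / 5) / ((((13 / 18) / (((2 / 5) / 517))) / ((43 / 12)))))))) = 22059/247332800 = 0.00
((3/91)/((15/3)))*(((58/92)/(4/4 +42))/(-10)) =-87/8999900 = 0.00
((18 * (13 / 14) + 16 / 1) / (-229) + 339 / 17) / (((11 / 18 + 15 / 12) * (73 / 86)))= 7294176/582029 = 12.53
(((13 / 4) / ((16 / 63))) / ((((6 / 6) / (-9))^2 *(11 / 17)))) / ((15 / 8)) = 375921/440 = 854.37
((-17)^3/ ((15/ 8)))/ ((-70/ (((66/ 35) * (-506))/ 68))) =-3217148/6125 = -525.25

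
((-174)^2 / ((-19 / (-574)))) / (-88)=-2172303/209 = -10393.79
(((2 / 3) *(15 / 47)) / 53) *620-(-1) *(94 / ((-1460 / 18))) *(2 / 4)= 3472307/1818430 = 1.91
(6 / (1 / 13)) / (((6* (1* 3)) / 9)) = 39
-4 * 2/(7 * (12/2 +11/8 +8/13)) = -832/5817 = -0.14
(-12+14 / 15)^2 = 27556/225 = 122.47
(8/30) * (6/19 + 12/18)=224/855 = 0.26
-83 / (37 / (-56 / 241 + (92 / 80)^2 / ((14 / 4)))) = -0.33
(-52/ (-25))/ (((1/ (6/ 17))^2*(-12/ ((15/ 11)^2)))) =-1404/34969 = -0.04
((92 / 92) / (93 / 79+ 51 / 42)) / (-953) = -1106/2520685 = 0.00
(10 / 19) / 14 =5/133 = 0.04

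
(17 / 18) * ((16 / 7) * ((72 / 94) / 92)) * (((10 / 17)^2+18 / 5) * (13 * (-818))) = -754.17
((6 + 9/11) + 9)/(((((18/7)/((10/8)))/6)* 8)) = 1015/176 = 5.77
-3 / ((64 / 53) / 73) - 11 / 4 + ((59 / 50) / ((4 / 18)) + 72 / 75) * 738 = 7109041/1600 = 4443.15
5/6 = 0.83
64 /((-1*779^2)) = -64/606841 = 0.00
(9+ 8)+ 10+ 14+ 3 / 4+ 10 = 51.75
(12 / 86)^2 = 36/1849 = 0.02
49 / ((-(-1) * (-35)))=-7/5 = -1.40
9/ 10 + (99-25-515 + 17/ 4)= -8717/20 = -435.85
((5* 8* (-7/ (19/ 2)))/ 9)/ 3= -1.09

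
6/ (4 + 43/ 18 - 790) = -108/14105 = -0.01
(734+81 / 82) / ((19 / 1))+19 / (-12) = 346813/9348 = 37.10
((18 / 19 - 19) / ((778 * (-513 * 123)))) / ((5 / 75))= 1715/310909806 = 0.00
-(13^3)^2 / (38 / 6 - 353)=1113879/80 = 13923.49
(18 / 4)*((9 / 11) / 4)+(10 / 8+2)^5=4094591/11264 = 363.51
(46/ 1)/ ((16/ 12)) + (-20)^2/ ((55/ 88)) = 1349/2 = 674.50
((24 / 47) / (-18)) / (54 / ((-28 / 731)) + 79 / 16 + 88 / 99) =1344/66513977 = 0.00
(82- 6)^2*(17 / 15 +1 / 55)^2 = 8340544/1089 = 7658.90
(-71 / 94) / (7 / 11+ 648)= -781/670690 = 0.00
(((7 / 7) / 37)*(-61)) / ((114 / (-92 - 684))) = 23668/2109 = 11.22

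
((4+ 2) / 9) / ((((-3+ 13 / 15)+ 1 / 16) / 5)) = -800/497 = -1.61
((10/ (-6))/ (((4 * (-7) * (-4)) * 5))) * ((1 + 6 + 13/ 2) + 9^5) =-5625/32 = -175.78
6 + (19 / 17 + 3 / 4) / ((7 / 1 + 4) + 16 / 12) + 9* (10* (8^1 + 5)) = 2959197/2516 = 1176.15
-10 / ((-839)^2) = -10/703921 = 0.00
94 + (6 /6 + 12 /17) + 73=2868/17 = 168.71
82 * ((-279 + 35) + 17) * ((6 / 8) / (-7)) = 27921/14 = 1994.36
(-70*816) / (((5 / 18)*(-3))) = 68544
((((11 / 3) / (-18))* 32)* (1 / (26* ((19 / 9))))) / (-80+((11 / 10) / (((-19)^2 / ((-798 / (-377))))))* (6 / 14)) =12760/8595303 = 0.00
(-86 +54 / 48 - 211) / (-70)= 4.23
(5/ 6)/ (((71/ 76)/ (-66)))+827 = 54537/71 = 768.13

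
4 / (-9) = -4/9 = -0.44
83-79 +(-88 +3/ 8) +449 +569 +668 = 12819/8 = 1602.38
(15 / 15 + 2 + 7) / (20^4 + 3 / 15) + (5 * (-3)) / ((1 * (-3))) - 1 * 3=1600052/800001 = 2.00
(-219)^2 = 47961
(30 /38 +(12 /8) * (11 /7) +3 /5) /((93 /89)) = 147829/41230 = 3.59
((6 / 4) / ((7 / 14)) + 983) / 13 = 986/13 = 75.85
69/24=2.88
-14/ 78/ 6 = -7/234 = -0.03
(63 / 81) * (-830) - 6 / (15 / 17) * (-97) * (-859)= -25525888/45 = -567241.96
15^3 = 3375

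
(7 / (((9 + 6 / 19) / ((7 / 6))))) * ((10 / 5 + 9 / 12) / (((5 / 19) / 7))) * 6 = 1362053/3540 = 384.76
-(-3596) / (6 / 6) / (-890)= -1798/445 = -4.04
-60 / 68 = -15/17 = -0.88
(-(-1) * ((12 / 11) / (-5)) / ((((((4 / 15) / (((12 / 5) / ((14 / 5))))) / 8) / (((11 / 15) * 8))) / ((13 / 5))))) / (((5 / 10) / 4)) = -119808/175 = -684.62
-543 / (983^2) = -543/966289 = 0.00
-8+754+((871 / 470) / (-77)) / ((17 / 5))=91791445/123046 = 745.99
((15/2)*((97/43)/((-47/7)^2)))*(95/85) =1354605/3229558 = 0.42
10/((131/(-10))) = -100/131 = -0.76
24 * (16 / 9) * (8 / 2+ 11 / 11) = 640/3 = 213.33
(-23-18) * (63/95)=-2583/95 = -27.19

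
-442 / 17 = -26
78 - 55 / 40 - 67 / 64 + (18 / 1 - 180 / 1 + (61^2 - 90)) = 226853/64 = 3544.58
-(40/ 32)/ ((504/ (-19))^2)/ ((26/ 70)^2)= -45125/3504384 = -0.01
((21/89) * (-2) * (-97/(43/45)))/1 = 183330/3827 = 47.90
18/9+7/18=2.39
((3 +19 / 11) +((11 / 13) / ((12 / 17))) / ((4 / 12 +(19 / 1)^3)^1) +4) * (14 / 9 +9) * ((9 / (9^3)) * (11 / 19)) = 513637165/780070824 = 0.66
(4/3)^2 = 16/9 = 1.78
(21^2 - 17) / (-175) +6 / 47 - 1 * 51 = -438353/8225 = -53.30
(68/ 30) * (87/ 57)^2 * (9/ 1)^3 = 6948342/1805 = 3849.50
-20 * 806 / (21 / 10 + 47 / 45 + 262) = -1450800/23863 = -60.80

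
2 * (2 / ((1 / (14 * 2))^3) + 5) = 87818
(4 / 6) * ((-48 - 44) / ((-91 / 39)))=184/7 = 26.29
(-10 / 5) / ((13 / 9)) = -18/13 = -1.38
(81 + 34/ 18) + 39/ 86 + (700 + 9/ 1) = 613273/774 = 792.34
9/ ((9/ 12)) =12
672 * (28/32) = 588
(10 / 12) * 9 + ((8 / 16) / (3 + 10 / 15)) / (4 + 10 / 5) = 331/44 = 7.52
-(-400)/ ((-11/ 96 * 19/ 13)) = -499200/209 = -2388.52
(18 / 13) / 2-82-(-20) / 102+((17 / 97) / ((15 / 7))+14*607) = 902172948/107185 = 8416.97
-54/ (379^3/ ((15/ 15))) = -54/54439939 = 0.00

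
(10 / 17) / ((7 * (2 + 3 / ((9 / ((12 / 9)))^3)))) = 32805/784567 = 0.04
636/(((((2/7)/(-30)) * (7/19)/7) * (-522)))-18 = 69968/29 = 2412.69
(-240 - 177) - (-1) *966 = 549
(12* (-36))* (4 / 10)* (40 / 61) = -6912/61 = -113.31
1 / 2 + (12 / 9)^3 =155/54 = 2.87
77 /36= 2.14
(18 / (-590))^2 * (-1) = -81/87025 = 0.00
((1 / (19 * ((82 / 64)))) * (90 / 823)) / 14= 1440/4487819 = 0.00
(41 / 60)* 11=451/60 = 7.52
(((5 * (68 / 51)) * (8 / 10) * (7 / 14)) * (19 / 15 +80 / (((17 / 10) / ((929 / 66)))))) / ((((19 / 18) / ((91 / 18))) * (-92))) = -338802646/3677355 = -92.13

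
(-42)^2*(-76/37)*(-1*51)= 6837264/37 = 184790.92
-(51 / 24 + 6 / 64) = -71/32 = -2.22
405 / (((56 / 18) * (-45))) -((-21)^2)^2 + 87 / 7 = -5445201/28 = -194471.46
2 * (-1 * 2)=-4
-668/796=-167/199 = -0.84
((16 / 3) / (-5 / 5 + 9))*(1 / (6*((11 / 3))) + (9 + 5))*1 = 103/11 = 9.36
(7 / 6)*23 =161/6 = 26.83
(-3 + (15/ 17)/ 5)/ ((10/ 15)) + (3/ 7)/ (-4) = -2067/476 = -4.34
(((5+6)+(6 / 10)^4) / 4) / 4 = 1739/2500 = 0.70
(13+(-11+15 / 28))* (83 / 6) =5893/168 = 35.08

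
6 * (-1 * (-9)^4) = -39366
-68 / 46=-34/23 = -1.48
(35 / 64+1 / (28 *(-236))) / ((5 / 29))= 419079/132160 = 3.17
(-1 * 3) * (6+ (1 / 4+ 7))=-159/4 = -39.75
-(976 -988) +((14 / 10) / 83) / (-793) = 3949133/329095 = 12.00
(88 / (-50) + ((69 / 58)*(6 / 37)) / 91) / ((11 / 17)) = -72948989/26851825 = -2.72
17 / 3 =5.67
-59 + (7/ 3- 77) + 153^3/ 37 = 10729894/111 = 96665.71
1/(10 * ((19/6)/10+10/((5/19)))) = 6/2299 = 0.00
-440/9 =-48.89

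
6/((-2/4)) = -12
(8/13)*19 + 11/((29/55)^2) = 560407/10933 = 51.26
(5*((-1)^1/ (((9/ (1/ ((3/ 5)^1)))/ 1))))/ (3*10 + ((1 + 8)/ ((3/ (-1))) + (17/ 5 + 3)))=-125/4509 = -0.03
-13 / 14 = -0.93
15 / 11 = 1.36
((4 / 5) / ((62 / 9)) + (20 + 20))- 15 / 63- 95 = -179422/3255 = -55.12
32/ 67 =0.48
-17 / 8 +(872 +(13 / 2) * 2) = 7063/8 = 882.88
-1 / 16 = -0.06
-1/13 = -0.08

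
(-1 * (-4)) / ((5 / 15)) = 12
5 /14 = 0.36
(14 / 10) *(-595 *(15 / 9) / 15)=-833/9 = -92.56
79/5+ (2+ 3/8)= 18.18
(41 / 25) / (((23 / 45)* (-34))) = -369/3910 = -0.09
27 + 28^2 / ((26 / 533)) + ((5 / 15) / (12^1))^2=20864305/1296 = 16099.00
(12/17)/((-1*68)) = -3/289 = -0.01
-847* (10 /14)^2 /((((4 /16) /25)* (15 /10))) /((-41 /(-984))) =-4840000/7 = -691428.57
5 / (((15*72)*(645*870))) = 1/121208400 = 0.00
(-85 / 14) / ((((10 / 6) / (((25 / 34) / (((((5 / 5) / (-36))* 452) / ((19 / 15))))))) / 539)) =65835/452 = 145.65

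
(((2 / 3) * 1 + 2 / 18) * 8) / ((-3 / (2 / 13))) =-112/351 = -0.32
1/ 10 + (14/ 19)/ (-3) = -83/570 = -0.15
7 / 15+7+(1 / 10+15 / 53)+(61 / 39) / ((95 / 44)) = 1122437/130910 = 8.57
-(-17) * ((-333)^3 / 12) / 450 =-23249727/200 = -116248.64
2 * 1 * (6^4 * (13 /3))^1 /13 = 864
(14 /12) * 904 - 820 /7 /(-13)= 290384/273 = 1063.68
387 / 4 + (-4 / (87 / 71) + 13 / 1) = 37057/348 = 106.49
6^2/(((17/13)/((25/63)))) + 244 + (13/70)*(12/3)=152122/595 = 255.67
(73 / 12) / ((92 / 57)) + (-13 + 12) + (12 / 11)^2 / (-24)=121091/44528 = 2.72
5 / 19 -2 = -33/19 = -1.74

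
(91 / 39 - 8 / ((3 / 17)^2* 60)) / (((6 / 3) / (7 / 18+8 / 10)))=-28141/24300 = -1.16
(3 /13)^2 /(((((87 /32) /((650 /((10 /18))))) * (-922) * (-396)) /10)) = 1200/1911767 = 0.00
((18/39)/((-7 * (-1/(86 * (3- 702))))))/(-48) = 30057/364 = 82.57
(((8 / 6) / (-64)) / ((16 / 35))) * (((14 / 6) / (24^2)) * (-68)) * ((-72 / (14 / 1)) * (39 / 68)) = -455/12288 = -0.04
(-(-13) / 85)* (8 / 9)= 104/765 = 0.14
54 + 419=473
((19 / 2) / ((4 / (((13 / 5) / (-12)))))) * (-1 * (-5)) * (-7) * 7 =12103/96 = 126.07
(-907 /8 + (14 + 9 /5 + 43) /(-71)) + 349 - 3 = 231.80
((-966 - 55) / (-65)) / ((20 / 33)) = 33693/1300 = 25.92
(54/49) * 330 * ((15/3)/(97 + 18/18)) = 44550/2401 = 18.55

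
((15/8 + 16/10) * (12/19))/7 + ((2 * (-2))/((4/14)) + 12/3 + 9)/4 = 169/2660 = 0.06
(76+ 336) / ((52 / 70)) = 554.62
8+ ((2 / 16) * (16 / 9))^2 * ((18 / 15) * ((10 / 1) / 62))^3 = 8.00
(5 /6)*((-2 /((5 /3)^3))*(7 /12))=-21/100 = -0.21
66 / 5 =13.20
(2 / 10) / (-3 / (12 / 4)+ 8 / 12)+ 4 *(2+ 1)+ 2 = 67/5 = 13.40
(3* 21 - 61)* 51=102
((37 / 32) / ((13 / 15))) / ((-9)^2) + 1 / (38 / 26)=149531/213408 = 0.70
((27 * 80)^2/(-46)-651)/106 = -2347773/2438 = -962.99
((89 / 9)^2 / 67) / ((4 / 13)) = 102973/21708 = 4.74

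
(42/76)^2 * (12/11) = 1323/3971 = 0.33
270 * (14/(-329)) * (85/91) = -45900/4277 = -10.73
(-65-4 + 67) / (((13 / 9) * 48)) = -0.03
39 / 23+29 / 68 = 3319/1564 = 2.12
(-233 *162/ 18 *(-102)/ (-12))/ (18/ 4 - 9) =3961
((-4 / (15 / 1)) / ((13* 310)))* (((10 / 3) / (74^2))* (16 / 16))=-1/24826815 = 0.00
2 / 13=0.15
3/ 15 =1/5 = 0.20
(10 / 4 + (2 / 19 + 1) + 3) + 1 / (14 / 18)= 2099/266 = 7.89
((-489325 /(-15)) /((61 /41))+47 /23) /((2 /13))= 599919424/4209 = 142532.53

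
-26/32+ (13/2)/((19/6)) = 377/304 = 1.24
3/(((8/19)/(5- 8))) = -171/8 = -21.38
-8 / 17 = -0.47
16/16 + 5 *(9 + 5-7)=36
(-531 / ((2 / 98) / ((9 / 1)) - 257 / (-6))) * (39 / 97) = -18265338/3664757 = -4.98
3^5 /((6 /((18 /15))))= 243/5 = 48.60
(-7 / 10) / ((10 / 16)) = -28/25 = -1.12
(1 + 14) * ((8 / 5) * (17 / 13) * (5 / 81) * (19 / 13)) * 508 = 6563360/4563 = 1438.39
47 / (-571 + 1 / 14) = -658/7993 = -0.08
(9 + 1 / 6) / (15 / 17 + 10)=187/222 = 0.84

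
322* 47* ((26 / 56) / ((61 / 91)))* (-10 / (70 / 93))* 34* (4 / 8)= -288831309/122 = -2367469.75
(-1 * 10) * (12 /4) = -30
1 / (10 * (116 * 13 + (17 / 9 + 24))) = 9/138050 = 0.00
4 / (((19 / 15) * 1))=60/19 = 3.16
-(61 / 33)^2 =-3721/1089 = -3.42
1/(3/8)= 8/3 = 2.67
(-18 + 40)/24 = 11/12 = 0.92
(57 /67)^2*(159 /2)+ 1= 525569/8978 = 58.54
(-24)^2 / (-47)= -576/47 = -12.26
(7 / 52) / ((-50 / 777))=-5439/2600 = -2.09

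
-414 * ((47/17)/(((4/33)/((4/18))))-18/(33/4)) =-223491/187 = -1195.14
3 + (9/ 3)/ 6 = 7/2 = 3.50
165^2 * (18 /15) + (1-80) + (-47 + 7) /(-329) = 10722479/329 = 32591.12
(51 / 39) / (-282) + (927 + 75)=3673315/3666 = 1002.00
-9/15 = -3/5 = -0.60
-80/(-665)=16/133 = 0.12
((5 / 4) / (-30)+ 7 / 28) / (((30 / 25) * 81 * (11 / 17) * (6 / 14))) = 2975/384912 = 0.01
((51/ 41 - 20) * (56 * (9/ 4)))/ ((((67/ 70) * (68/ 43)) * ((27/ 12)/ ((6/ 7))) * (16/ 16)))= -27776280/46699 = -594.79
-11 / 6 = -1.83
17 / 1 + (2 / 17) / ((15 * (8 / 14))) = 8677/510 = 17.01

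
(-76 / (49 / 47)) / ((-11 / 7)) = 3572/77 = 46.39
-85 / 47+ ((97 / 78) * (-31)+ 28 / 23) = -3300409/84318 = -39.14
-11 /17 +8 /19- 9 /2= -4.73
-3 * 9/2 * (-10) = 135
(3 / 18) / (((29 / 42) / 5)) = 35/29 = 1.21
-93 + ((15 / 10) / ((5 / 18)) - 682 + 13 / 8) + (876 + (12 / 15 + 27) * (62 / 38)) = 116571/760 = 153.38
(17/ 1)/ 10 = 17/10 = 1.70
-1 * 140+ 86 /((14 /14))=-54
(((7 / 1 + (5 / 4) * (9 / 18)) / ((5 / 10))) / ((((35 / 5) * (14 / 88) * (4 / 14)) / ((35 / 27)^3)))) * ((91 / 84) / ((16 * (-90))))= -0.08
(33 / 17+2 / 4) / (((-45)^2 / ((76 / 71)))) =3154/2444175 = 0.00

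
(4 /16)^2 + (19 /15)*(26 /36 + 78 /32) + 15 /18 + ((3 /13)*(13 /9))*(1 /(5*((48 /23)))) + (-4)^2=45209/2160 = 20.93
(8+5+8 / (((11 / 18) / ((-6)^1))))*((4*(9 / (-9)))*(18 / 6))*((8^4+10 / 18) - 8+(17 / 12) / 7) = 106127801/33 = 3215993.97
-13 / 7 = -1.86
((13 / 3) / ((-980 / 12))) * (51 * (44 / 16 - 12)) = 24531/980 = 25.03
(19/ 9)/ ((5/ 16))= 6.76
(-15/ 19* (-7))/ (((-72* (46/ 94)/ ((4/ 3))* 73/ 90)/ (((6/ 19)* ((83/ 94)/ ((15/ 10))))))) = -29050/606119 = -0.05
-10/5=-2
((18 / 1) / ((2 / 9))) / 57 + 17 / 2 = 377/38 = 9.92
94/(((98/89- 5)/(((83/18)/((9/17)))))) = -5902213/28107 = -209.99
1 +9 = 10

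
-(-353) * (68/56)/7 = 61.23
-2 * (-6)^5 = 15552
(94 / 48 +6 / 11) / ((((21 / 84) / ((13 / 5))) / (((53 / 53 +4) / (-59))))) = -8593/3894 = -2.21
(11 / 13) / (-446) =-11/5798 = 0.00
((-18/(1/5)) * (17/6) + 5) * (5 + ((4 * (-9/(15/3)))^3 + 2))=91562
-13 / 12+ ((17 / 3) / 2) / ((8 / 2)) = -3/8 = -0.38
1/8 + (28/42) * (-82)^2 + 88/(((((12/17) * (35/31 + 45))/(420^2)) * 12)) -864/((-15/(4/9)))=69008291/1560 = 44236.08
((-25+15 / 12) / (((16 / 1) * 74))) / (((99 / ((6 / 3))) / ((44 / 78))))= -95/415584 = 0.00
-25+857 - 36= 796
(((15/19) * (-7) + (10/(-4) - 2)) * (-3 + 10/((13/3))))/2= 3429/988 = 3.47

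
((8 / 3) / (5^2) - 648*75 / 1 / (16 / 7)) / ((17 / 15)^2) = -9568077/578 = -16553.77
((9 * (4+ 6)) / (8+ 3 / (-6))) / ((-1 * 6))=-2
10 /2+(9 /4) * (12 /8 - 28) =-437/8 = -54.62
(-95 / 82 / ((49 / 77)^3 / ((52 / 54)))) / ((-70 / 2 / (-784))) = -5260112/54243 = -96.97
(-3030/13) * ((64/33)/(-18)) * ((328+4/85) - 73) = 140133056/21879 = 6404.91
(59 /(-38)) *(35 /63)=-295/342 = -0.86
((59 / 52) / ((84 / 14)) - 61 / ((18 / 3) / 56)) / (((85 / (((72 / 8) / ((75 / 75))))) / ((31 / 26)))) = -16514289/229840 = -71.85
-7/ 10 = -0.70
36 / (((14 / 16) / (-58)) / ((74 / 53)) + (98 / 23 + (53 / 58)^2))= 91608448/12939903 = 7.08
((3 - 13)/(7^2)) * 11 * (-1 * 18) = 1980/49 = 40.41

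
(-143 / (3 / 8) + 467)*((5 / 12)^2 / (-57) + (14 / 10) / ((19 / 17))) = 13179731/123120 = 107.05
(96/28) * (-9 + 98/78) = -2416/91 = -26.55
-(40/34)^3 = -8000/4913 = -1.63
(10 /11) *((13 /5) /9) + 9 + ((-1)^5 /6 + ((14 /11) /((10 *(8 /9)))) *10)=10.53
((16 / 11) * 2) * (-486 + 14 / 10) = -77536/55 = -1409.75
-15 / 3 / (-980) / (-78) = -1/15288 = 0.00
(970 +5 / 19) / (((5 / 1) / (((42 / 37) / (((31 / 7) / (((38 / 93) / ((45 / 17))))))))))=7.68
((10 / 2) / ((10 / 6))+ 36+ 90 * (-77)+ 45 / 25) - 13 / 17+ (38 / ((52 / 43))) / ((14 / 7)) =-30384199/4420 = -6874.25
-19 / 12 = -1.58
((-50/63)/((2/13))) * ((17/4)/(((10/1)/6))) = -1105/84 = -13.15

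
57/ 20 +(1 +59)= 1257/20 = 62.85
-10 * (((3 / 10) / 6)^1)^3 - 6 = -4801/800 = -6.00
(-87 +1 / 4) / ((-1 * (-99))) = -347/396 = -0.88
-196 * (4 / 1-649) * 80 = 10113600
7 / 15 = 0.47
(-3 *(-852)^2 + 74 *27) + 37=-2175677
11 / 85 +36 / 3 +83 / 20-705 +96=-40305/68 = -592.72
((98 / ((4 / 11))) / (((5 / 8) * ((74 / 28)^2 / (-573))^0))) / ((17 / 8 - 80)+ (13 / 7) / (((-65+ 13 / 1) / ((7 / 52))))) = -448448/80995 = -5.54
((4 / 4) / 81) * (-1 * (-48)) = 16/27 = 0.59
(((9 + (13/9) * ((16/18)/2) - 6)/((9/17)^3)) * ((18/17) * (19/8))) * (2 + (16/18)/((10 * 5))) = 73540963/590490 = 124.54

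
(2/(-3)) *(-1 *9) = 6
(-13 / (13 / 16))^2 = 256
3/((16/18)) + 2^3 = 11.38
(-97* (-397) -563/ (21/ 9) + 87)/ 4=268483/28 = 9588.68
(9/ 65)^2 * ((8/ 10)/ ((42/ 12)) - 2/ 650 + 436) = 80385453/9611875 = 8.36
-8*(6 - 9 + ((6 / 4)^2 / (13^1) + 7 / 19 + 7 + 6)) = -20830/247 = -84.33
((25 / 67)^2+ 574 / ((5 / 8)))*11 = 226782743/22445 = 10103.93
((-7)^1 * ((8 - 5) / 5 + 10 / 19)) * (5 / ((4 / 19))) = -749/4 = -187.25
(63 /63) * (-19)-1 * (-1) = -18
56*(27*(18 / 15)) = 9072/5 = 1814.40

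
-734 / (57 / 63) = -15414/19 = -811.26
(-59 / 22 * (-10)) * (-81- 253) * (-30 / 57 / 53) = 985300/11077 = 88.95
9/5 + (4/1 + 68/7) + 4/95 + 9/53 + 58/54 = 3197479/190323 = 16.80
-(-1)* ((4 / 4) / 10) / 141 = 1/1410 = 0.00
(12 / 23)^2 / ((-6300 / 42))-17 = -224849/13225 = -17.00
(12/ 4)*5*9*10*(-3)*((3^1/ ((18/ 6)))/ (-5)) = 810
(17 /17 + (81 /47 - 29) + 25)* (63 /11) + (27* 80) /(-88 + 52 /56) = -20241900/630223 = -32.12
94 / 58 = 47/29 = 1.62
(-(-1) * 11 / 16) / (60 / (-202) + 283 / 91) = 101101/413648 = 0.24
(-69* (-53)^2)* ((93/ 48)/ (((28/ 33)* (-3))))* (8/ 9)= 22030987/168 = 131136.83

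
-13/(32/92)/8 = -299/64 = -4.67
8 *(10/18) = 40/9 = 4.44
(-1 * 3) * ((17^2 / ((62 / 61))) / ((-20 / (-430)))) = -2274141/124 = -18339.85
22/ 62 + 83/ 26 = 3.55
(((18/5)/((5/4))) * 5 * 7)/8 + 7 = 98/5 = 19.60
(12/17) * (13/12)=0.76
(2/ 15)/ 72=1/540 = 0.00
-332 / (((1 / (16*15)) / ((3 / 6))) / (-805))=32071200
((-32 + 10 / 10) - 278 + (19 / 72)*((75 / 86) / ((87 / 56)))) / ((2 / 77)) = -533801653/44892 = -11890.80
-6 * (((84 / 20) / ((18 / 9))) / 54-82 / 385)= 2413/2310 = 1.04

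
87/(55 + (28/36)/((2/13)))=1566/1081 = 1.45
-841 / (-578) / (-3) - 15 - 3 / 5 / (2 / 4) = -144659/8670 = -16.69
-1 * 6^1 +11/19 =-103/19 = -5.42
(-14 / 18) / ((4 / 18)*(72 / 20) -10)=35/414 = 0.08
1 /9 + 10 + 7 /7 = 100/9 = 11.11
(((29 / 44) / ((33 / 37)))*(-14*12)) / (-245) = 2146/4235 = 0.51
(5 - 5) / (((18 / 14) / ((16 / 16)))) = 0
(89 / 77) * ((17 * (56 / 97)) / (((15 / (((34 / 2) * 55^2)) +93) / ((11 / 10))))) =3112241/23195319 = 0.13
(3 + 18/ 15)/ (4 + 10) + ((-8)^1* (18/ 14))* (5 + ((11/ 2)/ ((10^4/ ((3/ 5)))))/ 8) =-35790297/700000 = -51.13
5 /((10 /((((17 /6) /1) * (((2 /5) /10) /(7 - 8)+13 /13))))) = 34/25 = 1.36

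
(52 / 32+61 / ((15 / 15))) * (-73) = -4571.62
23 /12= 1.92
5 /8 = 0.62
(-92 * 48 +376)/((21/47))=-189880/21 = -9041.90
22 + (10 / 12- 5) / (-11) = 1477/66 = 22.38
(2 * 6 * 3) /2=18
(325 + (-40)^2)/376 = 1925/376 = 5.12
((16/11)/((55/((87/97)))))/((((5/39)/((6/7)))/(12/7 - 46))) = -20195136/2875565 = -7.02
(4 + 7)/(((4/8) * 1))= 22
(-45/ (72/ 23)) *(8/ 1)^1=-115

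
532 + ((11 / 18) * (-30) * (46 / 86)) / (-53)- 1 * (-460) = 6783569/6837 = 992.19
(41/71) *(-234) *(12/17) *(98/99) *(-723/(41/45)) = 994790160/13277 = 74925.82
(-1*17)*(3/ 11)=-51/11 = -4.64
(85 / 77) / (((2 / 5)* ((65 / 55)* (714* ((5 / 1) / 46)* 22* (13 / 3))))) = 115/364364 = 0.00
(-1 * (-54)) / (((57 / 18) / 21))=6804/19 = 358.11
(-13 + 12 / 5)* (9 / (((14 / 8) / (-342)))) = 652536/35 = 18643.89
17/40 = 0.42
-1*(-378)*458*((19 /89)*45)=148021020/89 = 1663157.53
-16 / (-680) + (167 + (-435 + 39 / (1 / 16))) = 30262/85 = 356.02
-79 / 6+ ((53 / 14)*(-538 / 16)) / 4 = -44.99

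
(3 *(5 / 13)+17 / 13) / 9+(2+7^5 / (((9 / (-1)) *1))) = -218225/117 = -1865.17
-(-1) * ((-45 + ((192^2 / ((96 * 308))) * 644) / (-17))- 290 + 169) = -39874/187 = -213.23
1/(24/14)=7/12 = 0.58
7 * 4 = 28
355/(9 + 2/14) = 2485/64 = 38.83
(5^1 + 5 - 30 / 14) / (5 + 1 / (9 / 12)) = 165/133 = 1.24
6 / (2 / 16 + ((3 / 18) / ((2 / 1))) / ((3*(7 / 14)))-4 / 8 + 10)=432/697 = 0.62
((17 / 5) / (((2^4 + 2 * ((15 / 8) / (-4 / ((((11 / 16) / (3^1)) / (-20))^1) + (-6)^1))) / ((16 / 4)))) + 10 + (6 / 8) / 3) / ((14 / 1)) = 17884939/22558760 = 0.79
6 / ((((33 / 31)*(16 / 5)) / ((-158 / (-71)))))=12245/3124 = 3.92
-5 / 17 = -0.29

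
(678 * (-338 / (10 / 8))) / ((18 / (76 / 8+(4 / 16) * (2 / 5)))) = -2444416/25 = -97776.64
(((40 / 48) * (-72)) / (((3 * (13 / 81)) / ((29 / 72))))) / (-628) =1305/16328 = 0.08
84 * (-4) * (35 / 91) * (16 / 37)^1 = -26880/481 = -55.88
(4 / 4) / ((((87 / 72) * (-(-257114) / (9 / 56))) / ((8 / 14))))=54/182679497 = 0.00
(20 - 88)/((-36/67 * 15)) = 8.44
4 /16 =1/4 = 0.25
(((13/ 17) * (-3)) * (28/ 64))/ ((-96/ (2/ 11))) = 91/47872 = 0.00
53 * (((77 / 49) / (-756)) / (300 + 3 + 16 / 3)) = -583/1631700 = 0.00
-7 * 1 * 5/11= -35/11 = -3.18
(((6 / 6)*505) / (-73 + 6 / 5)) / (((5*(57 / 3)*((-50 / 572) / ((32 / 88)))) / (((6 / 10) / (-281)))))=-31512/47917525 = 0.00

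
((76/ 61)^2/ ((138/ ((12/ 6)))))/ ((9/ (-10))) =-57760/2310741 = -0.02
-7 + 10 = 3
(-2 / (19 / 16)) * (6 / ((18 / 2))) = -64/57 = -1.12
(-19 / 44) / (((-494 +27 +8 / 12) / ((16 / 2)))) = 114/15389 = 0.01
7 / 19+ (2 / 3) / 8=103/228 = 0.45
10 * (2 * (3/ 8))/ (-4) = -15/8 = -1.88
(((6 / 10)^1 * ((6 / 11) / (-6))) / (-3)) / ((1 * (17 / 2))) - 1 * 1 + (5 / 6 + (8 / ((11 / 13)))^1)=52117/5610 = 9.29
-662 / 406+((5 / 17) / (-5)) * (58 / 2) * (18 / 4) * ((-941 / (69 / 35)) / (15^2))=34895039/2381190 = 14.65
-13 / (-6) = 13/6 = 2.17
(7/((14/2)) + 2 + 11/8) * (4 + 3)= 245/8 = 30.62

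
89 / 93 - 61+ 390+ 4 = 333.96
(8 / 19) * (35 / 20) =14/19 = 0.74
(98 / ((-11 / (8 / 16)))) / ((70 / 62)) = -3.95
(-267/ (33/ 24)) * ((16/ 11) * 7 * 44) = -956928/11 = -86993.45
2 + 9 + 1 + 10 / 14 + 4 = 117/7 = 16.71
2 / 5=0.40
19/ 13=1.46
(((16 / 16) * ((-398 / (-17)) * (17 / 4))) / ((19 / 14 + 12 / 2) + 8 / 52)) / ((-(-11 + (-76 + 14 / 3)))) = 4179/25973 = 0.16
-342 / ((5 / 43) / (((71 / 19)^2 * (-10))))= 7803468/19 = 410708.84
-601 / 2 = -300.50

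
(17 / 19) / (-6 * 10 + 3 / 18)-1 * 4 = -27386/6821 = -4.01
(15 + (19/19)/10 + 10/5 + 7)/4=241/40 = 6.02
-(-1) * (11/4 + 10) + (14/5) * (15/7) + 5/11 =845/44 = 19.20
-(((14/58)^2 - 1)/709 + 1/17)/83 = -582805/841335559 = 0.00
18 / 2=9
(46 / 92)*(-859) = -429.50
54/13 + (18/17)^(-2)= 21253/4212 = 5.05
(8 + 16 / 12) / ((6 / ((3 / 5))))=14/15 = 0.93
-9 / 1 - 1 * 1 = -10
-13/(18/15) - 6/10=-343/30 = -11.43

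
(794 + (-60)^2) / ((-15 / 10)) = -8788/3 = -2929.33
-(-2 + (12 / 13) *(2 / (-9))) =86/39 = 2.21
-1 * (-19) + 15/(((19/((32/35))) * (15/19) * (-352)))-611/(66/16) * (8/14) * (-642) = 20927954/385 = 54358.32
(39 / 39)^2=1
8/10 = 4/5 = 0.80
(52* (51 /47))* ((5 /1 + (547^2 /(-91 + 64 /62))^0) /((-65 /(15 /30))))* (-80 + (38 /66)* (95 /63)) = 2237404/10857 = 206.08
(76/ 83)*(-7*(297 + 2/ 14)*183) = -28928640/83 = -348537.83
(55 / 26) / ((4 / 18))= 495/52 = 9.52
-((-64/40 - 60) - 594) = 655.60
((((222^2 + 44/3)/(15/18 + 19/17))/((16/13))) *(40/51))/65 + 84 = 198044/597 = 331.73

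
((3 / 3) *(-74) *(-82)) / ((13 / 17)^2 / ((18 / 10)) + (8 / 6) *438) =384948/37069 = 10.38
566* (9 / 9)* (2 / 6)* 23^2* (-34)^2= 346122584/3 = 115374194.67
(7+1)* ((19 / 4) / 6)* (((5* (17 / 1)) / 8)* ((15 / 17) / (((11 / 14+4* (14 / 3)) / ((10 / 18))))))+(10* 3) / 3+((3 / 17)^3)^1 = 29663887/2535108 = 11.70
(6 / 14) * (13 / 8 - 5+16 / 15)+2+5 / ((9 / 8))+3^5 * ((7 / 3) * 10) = 14302147/2520 = 5675.46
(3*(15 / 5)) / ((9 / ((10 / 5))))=2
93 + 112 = 205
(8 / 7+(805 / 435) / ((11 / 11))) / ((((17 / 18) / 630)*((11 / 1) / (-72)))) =-70878240/5423 = -13069.93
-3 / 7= -0.43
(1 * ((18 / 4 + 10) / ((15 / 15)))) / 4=3.62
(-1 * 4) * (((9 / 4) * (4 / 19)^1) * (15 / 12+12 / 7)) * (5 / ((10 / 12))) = -4482/133 = -33.70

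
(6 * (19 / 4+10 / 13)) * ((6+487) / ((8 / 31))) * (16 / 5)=13158663/65 = 202440.97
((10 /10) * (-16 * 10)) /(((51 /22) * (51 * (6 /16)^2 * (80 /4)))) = -0.48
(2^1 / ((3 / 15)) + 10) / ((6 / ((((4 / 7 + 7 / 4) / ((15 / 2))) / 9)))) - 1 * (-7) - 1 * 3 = 2333/567 = 4.11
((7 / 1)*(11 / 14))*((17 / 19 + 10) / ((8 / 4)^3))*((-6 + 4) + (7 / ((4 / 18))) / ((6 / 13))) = 496.22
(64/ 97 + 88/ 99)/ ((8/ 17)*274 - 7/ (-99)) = 252824/21061319 = 0.01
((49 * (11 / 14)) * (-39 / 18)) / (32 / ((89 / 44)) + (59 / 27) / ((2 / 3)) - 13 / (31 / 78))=107601/17558 = 6.13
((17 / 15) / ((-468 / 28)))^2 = 14161/3080025 = 0.00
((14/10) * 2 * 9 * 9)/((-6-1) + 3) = -567/10 = -56.70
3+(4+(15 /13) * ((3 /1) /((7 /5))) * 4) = 1537/91 = 16.89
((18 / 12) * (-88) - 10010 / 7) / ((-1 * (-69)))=-1562/69 = -22.64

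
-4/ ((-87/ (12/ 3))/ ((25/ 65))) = 80/1131 = 0.07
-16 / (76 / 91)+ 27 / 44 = -15503/836 = -18.54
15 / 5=3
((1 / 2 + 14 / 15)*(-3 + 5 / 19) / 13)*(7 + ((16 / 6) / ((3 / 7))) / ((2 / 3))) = -4214/855 = -4.93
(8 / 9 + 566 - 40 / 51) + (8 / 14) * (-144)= 483.82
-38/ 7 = -5.43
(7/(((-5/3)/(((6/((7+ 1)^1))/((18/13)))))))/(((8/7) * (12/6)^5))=-637/10240 = -0.06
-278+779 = 501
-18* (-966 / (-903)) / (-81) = 92/387 = 0.24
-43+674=631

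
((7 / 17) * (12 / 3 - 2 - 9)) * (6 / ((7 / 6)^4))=-7776/833 = -9.33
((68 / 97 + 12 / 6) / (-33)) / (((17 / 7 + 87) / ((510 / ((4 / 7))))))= -545615/667942 = -0.82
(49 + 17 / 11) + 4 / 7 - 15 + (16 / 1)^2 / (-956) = 659731/18403 = 35.85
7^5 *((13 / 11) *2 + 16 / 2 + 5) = 258216.64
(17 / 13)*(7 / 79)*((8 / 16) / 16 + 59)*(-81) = -18208071/32864 = -554.04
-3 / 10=-0.30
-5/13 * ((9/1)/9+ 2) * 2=-30/13 = -2.31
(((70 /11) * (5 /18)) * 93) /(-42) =-775/198 = -3.91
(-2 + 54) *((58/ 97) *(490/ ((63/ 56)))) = 11822720/873 = 13542.63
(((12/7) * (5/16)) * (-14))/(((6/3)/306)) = -2295/2 = -1147.50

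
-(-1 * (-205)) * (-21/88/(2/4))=4305/44 = 97.84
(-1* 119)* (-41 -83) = 14756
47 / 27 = 1.74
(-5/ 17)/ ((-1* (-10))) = -1/34 = -0.03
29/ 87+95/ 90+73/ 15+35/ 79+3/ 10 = 4976/711 = 7.00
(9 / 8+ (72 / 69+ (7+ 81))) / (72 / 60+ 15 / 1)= 82955/14904 = 5.57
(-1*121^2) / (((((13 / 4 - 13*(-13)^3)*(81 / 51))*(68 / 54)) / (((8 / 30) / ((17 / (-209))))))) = 2225432/2648685 = 0.84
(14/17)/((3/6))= 28/17 = 1.65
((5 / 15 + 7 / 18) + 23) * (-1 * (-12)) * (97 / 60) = 41419/90 = 460.21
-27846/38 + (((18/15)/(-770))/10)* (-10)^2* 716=-5441979/7315 = -743.95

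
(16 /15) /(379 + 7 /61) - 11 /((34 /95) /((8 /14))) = -362441978/20639955 = -17.56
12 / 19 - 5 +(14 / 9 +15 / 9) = -196/171 = -1.15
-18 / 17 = -1.06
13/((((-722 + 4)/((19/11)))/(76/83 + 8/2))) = -50388/327767 = -0.15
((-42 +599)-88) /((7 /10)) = 670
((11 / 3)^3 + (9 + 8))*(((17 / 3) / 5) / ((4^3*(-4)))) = -3043/10368 = -0.29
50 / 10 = 5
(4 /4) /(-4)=-1/4 = -0.25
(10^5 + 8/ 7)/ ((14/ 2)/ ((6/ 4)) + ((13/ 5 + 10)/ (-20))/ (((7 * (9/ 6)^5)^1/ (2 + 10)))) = 78750900/3563 = 22102.41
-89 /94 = -0.95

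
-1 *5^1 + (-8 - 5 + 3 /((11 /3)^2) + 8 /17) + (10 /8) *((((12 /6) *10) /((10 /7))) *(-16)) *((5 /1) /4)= -367.31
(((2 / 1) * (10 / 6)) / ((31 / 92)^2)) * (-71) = -6009440/2883 = -2084.44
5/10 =1/2 = 0.50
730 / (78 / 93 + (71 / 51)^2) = 58860630/223897 = 262.89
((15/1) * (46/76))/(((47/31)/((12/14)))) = 32085/6251 = 5.13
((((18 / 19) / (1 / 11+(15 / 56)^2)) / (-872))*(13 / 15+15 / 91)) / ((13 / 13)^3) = -5203968/755324765 = -0.01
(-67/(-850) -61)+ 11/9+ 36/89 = -40370633/680850 = -59.29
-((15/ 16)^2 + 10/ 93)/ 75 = -4697/357120 = -0.01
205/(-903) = -205/903 = -0.23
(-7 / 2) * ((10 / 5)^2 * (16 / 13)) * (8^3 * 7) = -802816/13 = -61755.08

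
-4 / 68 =-1/17 = -0.06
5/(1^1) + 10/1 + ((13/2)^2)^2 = 28801/16 = 1800.06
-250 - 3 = -253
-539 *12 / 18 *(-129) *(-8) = -370832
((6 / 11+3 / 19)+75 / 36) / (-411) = -0.01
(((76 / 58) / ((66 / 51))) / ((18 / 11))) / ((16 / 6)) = 323/1392 = 0.23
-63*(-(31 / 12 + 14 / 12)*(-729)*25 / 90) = -382725/8 = -47840.62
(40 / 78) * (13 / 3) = 20/9 = 2.22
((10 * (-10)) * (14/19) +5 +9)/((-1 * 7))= 162/19 = 8.53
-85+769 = 684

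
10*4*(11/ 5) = 88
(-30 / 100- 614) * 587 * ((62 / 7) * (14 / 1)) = -223568342/5 = -44713668.40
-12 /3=-4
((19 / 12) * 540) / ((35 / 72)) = 12312/7 = 1758.86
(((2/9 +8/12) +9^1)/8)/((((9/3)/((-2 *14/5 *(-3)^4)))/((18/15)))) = -5607/25 = -224.28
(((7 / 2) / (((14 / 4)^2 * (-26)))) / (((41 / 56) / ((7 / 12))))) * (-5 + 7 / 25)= 1652/39975 = 0.04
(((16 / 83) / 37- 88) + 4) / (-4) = 64487/3071 = 21.00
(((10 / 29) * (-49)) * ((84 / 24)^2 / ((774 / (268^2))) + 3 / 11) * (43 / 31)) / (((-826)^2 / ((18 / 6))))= -834535/7122126 = -0.12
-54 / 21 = -18/7 = -2.57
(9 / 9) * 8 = 8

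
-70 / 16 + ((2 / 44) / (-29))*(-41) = -11001/2552 = -4.31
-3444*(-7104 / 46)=12233088/23 = 531873.39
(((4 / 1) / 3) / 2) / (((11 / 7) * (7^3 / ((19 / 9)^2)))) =722/130977 = 0.01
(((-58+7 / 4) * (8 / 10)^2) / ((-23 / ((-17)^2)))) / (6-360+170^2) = 5202/328279 = 0.02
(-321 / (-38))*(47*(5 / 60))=5029/152 = 33.09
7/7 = 1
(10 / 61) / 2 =5/61 = 0.08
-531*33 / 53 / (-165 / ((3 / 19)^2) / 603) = 2881737/95665 = 30.12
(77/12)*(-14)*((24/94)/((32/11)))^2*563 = -110154891/282752 = -389.58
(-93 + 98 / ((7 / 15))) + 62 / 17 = 2051/17 = 120.65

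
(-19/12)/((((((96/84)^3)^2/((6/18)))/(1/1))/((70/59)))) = -78236585/278396928 = -0.28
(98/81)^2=9604/6561 = 1.46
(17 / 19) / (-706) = -17/13414 = 0.00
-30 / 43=-0.70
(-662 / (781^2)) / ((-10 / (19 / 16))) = 6289/48796880 = 0.00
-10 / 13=-0.77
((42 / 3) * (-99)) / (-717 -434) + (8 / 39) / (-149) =8044838/6688461 = 1.20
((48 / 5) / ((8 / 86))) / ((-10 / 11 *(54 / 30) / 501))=-31596.40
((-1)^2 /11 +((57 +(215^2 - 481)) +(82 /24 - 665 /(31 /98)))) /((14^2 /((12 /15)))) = 35765921/200508 = 178.38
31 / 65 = 0.48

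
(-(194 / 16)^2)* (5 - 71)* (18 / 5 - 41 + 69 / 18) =-104223493/320 = -325698.42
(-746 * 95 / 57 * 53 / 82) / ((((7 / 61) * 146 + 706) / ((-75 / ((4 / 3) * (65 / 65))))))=150738625/2410144 = 62.54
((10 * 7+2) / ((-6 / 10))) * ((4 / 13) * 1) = -480/13 = -36.92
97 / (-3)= -97/3 = -32.33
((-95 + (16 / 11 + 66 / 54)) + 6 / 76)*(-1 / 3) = 347023/11286 = 30.75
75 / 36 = 25/12 = 2.08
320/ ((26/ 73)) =11680/13 = 898.46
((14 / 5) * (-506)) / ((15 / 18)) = -42504/25 = -1700.16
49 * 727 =35623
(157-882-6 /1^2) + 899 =168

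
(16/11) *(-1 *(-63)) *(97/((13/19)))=1857744/143 = 12991.22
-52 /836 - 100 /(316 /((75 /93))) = -162462/511841 = -0.32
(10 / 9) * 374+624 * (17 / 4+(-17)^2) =1650632/9 = 183403.56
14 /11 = 1.27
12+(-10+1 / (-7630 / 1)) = 15259/7630 = 2.00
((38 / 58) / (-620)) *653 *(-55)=136477/3596 = 37.95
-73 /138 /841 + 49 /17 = 5685601/1972986 = 2.88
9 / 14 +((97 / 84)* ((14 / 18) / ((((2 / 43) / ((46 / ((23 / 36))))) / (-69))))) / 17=-5642.47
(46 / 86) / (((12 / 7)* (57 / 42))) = 1127/4902 = 0.23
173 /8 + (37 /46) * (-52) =-3717/184 = -20.20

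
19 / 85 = 0.22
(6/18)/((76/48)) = 4/19 = 0.21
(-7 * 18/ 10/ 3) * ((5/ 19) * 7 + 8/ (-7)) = -279/95 = -2.94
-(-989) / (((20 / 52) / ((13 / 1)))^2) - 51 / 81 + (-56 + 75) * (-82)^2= 848899258/675 = 1257628.53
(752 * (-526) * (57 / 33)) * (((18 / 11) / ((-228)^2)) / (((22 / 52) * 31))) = -1285544/783959 = -1.64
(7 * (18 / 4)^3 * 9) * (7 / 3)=107163/8 = 13395.38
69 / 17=4.06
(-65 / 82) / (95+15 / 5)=-65/8036 = -0.01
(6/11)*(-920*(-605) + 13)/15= 1113226/55 = 20240.47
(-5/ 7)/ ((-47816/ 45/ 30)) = 3375/167356 = 0.02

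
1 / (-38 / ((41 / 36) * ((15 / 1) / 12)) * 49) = -205/268128 = 0.00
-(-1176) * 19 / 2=11172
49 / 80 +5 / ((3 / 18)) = 2449/80 = 30.61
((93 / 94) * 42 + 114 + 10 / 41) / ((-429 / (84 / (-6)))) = 5.08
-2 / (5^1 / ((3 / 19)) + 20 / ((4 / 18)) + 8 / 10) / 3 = -10/1837 = -0.01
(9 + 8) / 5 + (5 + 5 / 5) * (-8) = -44.60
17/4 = 4.25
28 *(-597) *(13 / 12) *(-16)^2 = -4635904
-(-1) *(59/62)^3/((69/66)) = 2259169/2740772 = 0.82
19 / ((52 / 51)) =969/52 = 18.63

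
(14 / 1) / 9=14/9 = 1.56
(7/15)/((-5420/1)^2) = 7/440646000 = 0.00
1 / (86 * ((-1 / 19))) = -19/86 = -0.22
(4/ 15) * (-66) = -17.60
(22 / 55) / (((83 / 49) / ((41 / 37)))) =4018/15355 = 0.26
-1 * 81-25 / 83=-6748/83 = -81.30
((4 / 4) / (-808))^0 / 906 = 1/906 = 0.00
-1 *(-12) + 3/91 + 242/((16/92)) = 255443/182 = 1403.53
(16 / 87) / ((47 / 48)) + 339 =462313/1363 = 339.19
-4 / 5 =-0.80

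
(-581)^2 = 337561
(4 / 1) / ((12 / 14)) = 4.67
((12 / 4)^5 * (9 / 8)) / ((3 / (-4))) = -364.50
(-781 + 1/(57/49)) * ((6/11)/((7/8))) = -486.32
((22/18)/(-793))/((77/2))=-2/49959 = 0.00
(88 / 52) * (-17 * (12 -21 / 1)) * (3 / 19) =40.88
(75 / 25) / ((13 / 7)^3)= 0.47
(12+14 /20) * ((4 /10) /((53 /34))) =4318/1325 = 3.26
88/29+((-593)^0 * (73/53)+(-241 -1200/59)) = -23298924/90683 = -256.93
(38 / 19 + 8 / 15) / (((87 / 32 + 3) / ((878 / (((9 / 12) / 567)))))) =89682432/305 = 294040.76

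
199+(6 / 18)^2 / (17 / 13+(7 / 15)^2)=888263/4462 = 199.07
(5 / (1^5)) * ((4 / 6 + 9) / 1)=145/3 = 48.33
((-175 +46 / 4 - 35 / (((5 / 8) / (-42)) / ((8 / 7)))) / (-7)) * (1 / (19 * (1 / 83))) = -419067/266 = -1575.44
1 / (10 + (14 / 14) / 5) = 5/51 = 0.10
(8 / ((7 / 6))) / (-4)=-12/7 = -1.71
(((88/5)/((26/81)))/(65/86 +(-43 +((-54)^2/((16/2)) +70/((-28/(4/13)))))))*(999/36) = 4252743/898555 = 4.73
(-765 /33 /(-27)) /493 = 5/2871 = 0.00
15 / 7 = 2.14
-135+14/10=-133.60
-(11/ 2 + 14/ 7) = -15/2 = -7.50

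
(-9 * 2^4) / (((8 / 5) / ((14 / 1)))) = -1260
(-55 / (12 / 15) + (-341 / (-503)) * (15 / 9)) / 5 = -81631/6036 = -13.52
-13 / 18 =-0.72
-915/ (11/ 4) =-332.73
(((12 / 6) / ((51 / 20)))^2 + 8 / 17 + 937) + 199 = 2957560/2601 = 1137.09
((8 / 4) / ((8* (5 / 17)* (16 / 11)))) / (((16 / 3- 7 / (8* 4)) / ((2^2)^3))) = 17952/2455 = 7.31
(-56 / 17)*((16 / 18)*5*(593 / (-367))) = 1328320/56151 = 23.66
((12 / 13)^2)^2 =20736/28561 = 0.73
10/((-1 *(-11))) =10/11 = 0.91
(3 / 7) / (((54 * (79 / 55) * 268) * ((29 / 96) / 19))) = 4180/3223437 = 0.00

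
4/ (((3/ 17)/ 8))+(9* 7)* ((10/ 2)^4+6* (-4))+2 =114139/3 = 38046.33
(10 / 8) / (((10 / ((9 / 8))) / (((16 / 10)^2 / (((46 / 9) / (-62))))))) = -2511/575 = -4.37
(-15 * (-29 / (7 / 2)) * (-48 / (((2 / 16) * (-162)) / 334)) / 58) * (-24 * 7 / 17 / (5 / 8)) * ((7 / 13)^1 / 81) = -9576448/53703 = -178.32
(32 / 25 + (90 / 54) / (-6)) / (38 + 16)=451/24300 = 0.02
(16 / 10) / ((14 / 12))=48/35 = 1.37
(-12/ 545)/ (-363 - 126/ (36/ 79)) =24/697055 = 0.00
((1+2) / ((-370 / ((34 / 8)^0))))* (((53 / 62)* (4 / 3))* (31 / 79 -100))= 417057/453065 = 0.92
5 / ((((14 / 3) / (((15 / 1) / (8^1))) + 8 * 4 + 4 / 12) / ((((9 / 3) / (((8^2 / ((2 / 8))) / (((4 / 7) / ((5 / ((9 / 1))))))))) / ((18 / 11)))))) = 1485/1404032 = 0.00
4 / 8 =1/2 = 0.50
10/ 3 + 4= 22/3 = 7.33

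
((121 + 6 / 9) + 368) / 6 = 1469/18 = 81.61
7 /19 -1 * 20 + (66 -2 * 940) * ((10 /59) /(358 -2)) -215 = -23495123/99769 = -235.50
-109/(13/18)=-1962/13 = -150.92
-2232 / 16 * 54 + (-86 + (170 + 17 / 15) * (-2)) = -7961.27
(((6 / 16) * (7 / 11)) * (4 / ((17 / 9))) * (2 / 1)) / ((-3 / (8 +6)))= -882/187 = -4.72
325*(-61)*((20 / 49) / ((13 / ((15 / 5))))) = -91500/49 = -1867.35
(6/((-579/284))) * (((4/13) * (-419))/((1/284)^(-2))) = 838/178139 = 0.00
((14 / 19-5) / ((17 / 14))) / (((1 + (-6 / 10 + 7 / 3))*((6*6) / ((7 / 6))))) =-2205/52972 = -0.04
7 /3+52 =163/3 = 54.33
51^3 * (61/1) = 8091711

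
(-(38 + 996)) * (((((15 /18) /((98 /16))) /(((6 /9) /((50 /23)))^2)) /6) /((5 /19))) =-24557500/25921 = -947.40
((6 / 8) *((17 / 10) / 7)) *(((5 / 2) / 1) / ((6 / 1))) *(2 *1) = 17/112 = 0.15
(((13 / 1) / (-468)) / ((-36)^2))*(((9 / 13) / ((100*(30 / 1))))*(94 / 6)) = -47/606528000 = 0.00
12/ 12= 1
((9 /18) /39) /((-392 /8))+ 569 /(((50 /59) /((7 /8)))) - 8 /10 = 448467547/764400 = 586.69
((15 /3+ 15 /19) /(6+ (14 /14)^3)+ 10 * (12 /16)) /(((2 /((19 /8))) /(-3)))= -6645/224 = -29.67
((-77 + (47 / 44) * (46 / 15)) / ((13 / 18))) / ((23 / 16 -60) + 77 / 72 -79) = 10510128/14053325 = 0.75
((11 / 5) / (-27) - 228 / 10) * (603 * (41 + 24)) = -2690519/3 = -896839.67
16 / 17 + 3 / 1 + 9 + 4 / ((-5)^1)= 1032/85 = 12.14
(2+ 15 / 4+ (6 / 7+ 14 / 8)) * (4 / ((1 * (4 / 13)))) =1521/14 = 108.64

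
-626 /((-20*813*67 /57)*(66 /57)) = 112993/3994540 = 0.03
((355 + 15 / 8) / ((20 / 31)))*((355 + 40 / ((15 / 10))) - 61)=8514181/48 = 177378.77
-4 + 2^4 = 12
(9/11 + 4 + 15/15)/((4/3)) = 48/11 = 4.36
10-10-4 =-4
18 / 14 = 9/7 = 1.29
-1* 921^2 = -848241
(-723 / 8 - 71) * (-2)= 1291/4 = 322.75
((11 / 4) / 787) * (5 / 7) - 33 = -727133/22036 = -33.00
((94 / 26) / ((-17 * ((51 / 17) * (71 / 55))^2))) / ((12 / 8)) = -284350/30079647 = -0.01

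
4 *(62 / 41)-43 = -1515/41 = -36.95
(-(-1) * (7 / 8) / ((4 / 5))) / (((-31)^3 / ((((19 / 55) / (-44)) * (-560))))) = -4655/28837688 = 0.00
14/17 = 0.82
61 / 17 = 3.59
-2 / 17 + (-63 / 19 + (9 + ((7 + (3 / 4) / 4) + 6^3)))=1182201/5168 = 228.75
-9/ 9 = -1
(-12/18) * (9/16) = -3/8 = -0.38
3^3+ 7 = 34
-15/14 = -1.07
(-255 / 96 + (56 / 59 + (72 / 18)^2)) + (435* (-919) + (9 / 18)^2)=-754728863/1888 = -399750.46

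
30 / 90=1/3 = 0.33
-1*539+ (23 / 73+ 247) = -21293/73 = -291.68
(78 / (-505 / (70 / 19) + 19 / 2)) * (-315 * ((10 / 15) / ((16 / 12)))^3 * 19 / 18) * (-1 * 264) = -315315/47 = -6708.83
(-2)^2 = 4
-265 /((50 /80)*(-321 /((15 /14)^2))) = 7950/5243 = 1.52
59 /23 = 2.57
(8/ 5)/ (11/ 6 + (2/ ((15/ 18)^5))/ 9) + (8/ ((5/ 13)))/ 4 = 1313318/223715 = 5.87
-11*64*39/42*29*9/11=-108576/7 = -15510.86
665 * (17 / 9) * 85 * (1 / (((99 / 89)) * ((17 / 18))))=101630.81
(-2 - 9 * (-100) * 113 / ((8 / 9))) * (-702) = -80316171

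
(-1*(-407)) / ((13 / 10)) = 4070/13 = 313.08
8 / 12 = 2/3 = 0.67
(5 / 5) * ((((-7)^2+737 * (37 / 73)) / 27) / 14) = 5141/4599 = 1.12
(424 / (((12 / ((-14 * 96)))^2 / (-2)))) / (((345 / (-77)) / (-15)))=-819073024/23 = -35611870.61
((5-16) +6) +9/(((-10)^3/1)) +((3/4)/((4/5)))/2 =-18161/4000 = -4.54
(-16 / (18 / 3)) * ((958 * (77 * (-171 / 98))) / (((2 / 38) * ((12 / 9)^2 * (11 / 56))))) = 18675252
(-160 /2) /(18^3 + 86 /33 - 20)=-1320/95941 = -0.01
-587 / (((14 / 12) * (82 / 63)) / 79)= -1252071/41 = -30538.32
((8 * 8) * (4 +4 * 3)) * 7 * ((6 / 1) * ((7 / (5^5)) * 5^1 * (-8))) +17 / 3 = -7214719/1875 = -3847.85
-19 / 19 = -1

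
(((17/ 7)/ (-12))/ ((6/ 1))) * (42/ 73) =-17/876 = -0.02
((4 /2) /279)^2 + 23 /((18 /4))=397858/77841 = 5.11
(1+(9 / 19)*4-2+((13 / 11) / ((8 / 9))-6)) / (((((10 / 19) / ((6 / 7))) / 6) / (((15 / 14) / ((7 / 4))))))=-170451/7546 = -22.59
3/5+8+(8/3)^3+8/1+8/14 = 34147/945 = 36.13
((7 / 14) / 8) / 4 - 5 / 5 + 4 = 193/64 = 3.02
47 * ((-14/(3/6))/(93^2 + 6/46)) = -15134/99465 = -0.15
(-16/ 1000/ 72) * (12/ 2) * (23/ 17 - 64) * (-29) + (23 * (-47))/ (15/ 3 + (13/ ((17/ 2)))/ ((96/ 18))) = -126444021/611150 = -206.90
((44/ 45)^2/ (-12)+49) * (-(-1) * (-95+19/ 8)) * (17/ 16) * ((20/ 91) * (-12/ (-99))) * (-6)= 95992693/124740 = 769.54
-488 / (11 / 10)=-4880/11 = -443.64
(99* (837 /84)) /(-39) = -25.29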